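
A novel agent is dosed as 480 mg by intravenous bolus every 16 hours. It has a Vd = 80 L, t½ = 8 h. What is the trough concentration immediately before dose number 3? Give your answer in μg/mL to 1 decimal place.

1.9 μg/mL

f = (1/2)^(τ/t½) = (1/2)^(16/8) ≈ 0.2500.
C₀ = D/Vd = 480/80 ≈ 6.000 μg/mL.
Before the 3rd dose, 2 doses have been given. Superposition: Cmin = C₀·(f + f²).
≈ 6.000 × (0.2500 + 0.0625) ≈ 6.000 × 0.3125 ≈ 1.875 μg/mL.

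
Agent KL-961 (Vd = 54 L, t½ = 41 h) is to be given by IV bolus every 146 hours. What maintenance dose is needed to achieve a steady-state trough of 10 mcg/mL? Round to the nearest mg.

5833 mg

τ/t½ = 146/41 ≈ 3.561, so f = (1/2)^(146/41) ≈ 0.084730.
Cmin,ss = (D/Vd)·f/(1−f), so D = Cmin,ss·Vd·(1−f)/f.
D = 10 × 54 × (1−f)/f ≈ 10 × 54 × 10.80220 ≈ 5833.19 mg.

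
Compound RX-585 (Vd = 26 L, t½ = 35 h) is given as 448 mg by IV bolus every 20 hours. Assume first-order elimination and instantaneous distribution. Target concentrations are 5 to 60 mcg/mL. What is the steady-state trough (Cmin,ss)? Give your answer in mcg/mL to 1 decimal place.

τ/t½ = 20/35 ≈ 0.57143, so fraction remaining f = (1/2)^(20/35) ≈ 0.6730.
At steady state, accumulation factor R = 1/(1 − e^(−kτ)) ≈ 3.0581.
Single-dose peak C₀ = D/Vd = 448/26 ≈ 17.231 mcg/mL.
Cmax,ss = C₀/(1 − f) ≈ 17.231/0.3270 ≈ 52.694 mcg/mL.
One interval later, Cmin,ss = Cmax,ss·e^(−kτ) ≈ 52.694 × 0.6730 ≈ 35.463 mcg/mL.
Trough 35.5 mcg/mL vs MEC 5 mcg/mL: adequate.

35.5 mcg/mL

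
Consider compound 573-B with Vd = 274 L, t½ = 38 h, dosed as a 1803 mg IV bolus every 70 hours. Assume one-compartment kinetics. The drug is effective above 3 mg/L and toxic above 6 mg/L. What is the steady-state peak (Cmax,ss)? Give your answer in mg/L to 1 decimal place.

9.1 mg/L

τ/t½ = 70/38 ≈ 1.8421, so fraction remaining f = (1/2)^(70/38) ≈ 0.2789.
Accumulation ratio R = 1/(1 − f) ≈ 1/0.7211 ≈ 1.3868.
Each bolus raises the concentration by D/Vd = 1803/274 ≈ 6.580 mg/L.
Cmax,ss = C₀/(1 − f) ≈ 6.580/0.7211 ≈ 9.125 mg/L.
Peak 9.1 mg/L vs MTC 6 mg/L: exceeds toxic threshold.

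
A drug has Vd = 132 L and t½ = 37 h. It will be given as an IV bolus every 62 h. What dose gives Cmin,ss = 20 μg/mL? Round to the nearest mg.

5794 mg

τ/t½ = 62/37 ≈ 1.6757, so f = (1/2)^(62/37) ≈ 0.313019.
Cmin,ss = (D/Vd)·f/(1−f), so D = Cmin,ss·Vd·(1−f)/f.
D = 20 × 132 × (1−f)/f ≈ 20 × 132 × 2.19469 ≈ 5793.98 mg.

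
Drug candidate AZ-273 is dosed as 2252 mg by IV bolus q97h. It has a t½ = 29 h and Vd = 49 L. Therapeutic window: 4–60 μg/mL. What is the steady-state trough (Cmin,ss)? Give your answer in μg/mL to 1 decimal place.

Over one 97-h interval, 97/29 ≈ 3.3448 half-lives elapse, leaving f ≈ 0.0984 of each dose.
Accumulation ratio R = 1/(1 − f) ≈ 1/0.9016 ≈ 1.1091.
Single-dose peak C₀ = D/Vd = 2252/49 ≈ 45.959 μg/mL.
Steady-state peak Cmax,ss = C₀·R ≈ 45.959 × 1.1091 ≈ 50.973 μg/mL.
Steady-state trough Cmin,ss = Cmax,ss·f ≈ 50.973 × 0.0984 ≈ 5.016 μg/mL.
Trough 5.0 μg/mL vs MEC 4 μg/mL: adequate.

5.0 μg/mL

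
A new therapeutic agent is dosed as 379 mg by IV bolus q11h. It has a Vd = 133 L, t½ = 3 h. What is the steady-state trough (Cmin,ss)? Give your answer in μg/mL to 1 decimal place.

0.2 μg/mL

Over one 11-h interval, 11/3 ≈ 3.6667 half-lives elapse, leaving f ≈ 0.0787 of each dose.
Single-dose peak C₀ = D/Vd = 379/133 ≈ 2.850 μg/mL.
Steady-state trough Cmin,ss = C₀·f/(1−f) ≈ 2.850 × 0.0787/0.9213 ≈ 0.243 μg/mL.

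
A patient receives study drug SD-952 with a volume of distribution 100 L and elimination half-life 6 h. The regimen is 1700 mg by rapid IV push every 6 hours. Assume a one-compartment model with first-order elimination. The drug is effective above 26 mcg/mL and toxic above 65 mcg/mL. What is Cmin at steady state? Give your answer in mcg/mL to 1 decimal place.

17.0 mcg/mL

The dosing interval is 1 half-life, so f = 2^(−1) = 0.5.
Accumulation ratio R = 1/(1 − f) = 1/0.5 = 2/1.
Single-dose peak C₀ = D/Vd = 1700/100 = 17 mcg/mL.
Steady-state peak Cmax,ss = C₀·R = 17 × 2/1 ≈ 34.000 mcg/mL.
Steady-state trough Cmin,ss = Cmax,ss·f ≈ 34.000 × 0.5 ≈ 17.000 mcg/mL.
Trough 17.0 mcg/mL vs MEC 26 mcg/mL: subtherapeutic.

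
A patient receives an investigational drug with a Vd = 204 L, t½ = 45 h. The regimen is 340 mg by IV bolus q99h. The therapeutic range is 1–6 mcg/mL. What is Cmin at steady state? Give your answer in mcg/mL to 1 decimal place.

0.5 mcg/mL

τ/t½ = 99/45 ≈ 2.2, so fraction remaining f = (1/2)^(99/45) ≈ 0.2176.
Accumulation ratio R = 1/(1 − f) ≈ 1/0.7824 ≈ 1.2781.
Single-dose peak C₀ = D/Vd = 340/204 ≈ 1.667 mcg/mL.
Steady-state peak Cmax,ss = C₀·R ≈ 1.667 × 1.2781 ≈ 2.131 mcg/mL.
One interval later, Cmin,ss = Cmax,ss·e^(−kτ) ≈ 2.131 × 0.2176 ≈ 0.464 mcg/mL.
Trough 0.5 mcg/mL vs MEC 1 mcg/mL: subtherapeutic.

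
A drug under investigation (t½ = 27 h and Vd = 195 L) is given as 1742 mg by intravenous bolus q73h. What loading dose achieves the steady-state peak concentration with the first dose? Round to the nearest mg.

f = (1/2)^(73/27) ≈ 0.153498; accumulation ratio R = 1/(1−f) ≈ 1.18133.
Loading dose to hit Cmax,ss on first dose: D_load = D_maint·R ≈ 1742 × 1.18133 ≈ 2057.88 mg.

2058 mg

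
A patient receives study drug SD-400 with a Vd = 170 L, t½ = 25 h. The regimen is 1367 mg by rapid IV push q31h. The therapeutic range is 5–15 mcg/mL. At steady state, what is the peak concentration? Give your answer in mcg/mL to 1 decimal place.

τ/t½ = 31/25 ≈ 1.24, so fraction remaining f = (1/2)^(31/25) ≈ 0.4234.
At steady state, accumulation factor R = 1/(1 − e^(−kτ)) ≈ 1.7343.
Single-dose peak C₀ = D/Vd = 1367/170 ≈ 8.041 mcg/mL.
Steady-state peak Cmax,ss = C₀·R ≈ 8.041 × 1.7343 ≈ 13.946 mcg/mL.
Peak 13.9 mcg/mL vs MTC 15 mcg/mL: below toxic threshold.

13.9 mcg/mL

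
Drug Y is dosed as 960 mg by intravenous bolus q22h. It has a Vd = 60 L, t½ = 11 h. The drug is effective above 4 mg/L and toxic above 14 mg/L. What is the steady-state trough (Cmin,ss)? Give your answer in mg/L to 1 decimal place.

τ = 22 h = 2 half-lives, so f = (1/2)^2 = 0.25.
Accumulation ratio R = 1/(1 − f) = 1/0.75 = 4/3.
Single-dose peak C₀ = D/Vd = 960/60 = 16 mg/L.
Steady-state peak Cmax,ss = C₀·R = 16 × 4/3 ≈ 21.333 mg/L.
Steady-state trough Cmin,ss = Cmax,ss·f ≈ 21.333 × 0.25 ≈ 5.333 mg/L.
Trough 5.3 mg/L vs MEC 4 mg/L: adequate.

5.3 mg/L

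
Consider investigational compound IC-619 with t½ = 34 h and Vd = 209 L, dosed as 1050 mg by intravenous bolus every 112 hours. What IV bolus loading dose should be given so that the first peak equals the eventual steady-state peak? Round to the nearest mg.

f = (1/2)^(112/34) ≈ 0.101946; accumulation ratio R = 1/(1−f) ≈ 1.11352.
Loading dose to hit Cmax,ss on first dose: D_load = D_maint·R ≈ 1050 × 1.11352 ≈ 1169.20 mg.

1169 mg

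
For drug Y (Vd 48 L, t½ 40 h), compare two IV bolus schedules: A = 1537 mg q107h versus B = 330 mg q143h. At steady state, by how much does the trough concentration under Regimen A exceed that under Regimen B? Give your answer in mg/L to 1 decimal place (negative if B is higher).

5.3 mg/L

Regimen A: f = (1/2)^(107/40) ≈ 0.1566; Cmin,ss = (1537/48)·f/(1−f) ≈ 5.946 mg/L.
Regimen B: f = (1/2)^(143/40) ≈ 0.0839; Cmin,ss = (330/48)·f/(1−f) ≈ 0.630 mg/L.
Difference ≈ 5.946 − 0.630 ≈ 5.316 mg/L.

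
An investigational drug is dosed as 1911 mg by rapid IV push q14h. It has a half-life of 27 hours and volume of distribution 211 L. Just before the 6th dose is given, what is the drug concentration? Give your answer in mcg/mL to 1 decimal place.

17.5 mcg/mL

f = (1/2)^(τ/t½) = (1/2)^(14/27) ≈ 0.6981.
C₀ = D/Vd = 1911/211 ≈ 9.057 mcg/mL.
Before the 6th dose, 5 doses have been given. Superposition: Cmin = C₀·(f + f² + … + f^5).
≈ 9.057 × (0.6981 + 0.4873 + 0.3402 + 0.2375 + 0.1658) ≈ 9.057 × 1.9289 ≈ 17.470 mcg/mL.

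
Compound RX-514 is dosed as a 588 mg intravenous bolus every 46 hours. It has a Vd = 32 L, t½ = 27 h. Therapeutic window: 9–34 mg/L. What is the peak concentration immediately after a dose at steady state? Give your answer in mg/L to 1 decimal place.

k = ln2/t½ = ln2/27 ≈ 0.025672 h⁻¹; fraction remaining f = e^(−kτ) = e^(−0.025672×46) ≈ 0.3070.
Accumulation ratio R = 1/(1 − f) ≈ 1/0.6930 ≈ 1.4430.
Each bolus raises the concentration by D/Vd = 588/32 ≈ 18.375 mg/L.
Steady-state peak Cmax,ss = C₀·R ≈ 18.375 × 1.4430 ≈ 26.515 mg/L.
Peak 26.5 mg/L vs MTC 34 mg/L: below toxic threshold.

26.5 mg/L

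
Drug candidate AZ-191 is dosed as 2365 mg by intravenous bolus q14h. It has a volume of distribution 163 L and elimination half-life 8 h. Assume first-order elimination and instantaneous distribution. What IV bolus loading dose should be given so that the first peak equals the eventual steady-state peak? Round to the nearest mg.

3366 mg

f = (1/2)^(14/8) ≈ 0.297302; accumulation ratio R = 1/(1−f) ≈ 1.42309.
Loading dose to hit Cmax,ss on first dose: D_load = D_maint·R ≈ 2365 × 1.42309 ≈ 3365.61 mg.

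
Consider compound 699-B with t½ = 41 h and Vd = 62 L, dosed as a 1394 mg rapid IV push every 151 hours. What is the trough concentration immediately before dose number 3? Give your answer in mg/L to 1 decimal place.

1.9 mg/L

f = (1/2)^(τ/t½) = (1/2)^(151/41) ≈ 0.0779.
C₀ = D/Vd = 1394/62 ≈ 22.484 mg/L.
Before the 3rd dose, 2 doses have been given. Superposition: Cmin = C₀·(f + f²).
≈ 22.484 × (0.0779 + 0.0061) ≈ 22.484 × 0.0840 ≈ 1.889 mg/L.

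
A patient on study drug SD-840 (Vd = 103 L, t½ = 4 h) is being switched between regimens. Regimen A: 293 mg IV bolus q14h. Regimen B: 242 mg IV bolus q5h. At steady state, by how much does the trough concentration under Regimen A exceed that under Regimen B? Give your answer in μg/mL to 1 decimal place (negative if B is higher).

-1.4 μg/mL

Regimen A: f = (1/2)^(14/4) ≈ 0.0884; Cmin,ss = (293/103)·f/(1−f) ≈ 0.276 μg/mL.
Regimen B: f = (1/2)^(5/4) ≈ 0.4204; Cmin,ss = (242/103)·f/(1−f) ≈ 1.704 μg/mL.
Difference ≈ 0.276 − 1.704 ≈ -1.428 μg/mL.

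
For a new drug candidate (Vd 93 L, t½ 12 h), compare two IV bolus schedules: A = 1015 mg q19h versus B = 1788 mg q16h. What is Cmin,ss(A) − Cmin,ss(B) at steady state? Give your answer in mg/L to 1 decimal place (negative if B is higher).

-7.2 mg/L

Regimen A: f = (1/2)^(19/12) ≈ 0.3337; Cmin,ss = (1015/93)·f/(1−f) ≈ 5.466 mg/L.
Regimen B: f = (1/2)^(16/12) ≈ 0.3969; Cmin,ss = (1788/93)·f/(1−f) ≈ 12.652 mg/L.
Difference ≈ 5.466 − 12.652 ≈ -7.186 mg/L.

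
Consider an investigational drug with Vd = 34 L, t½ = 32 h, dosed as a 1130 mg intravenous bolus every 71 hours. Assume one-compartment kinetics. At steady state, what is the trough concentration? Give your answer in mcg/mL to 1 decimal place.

Over one 71-h interval, 71/32 ≈ 2.2188 half-lives elapse, leaving f ≈ 0.2148 of each dose.
Accumulation ratio R = 1/(1 − f) ≈ 1/0.7852 ≈ 1.2736.
Each bolus raises the concentration by D/Vd = 1130/34 ≈ 33.235 mcg/mL.
Steady-state peak Cmax,ss = C₀·R ≈ 33.235 × 1.2736 ≈ 42.328 mcg/mL.
One interval later, Cmin,ss = Cmax,ss·e^(−kτ) ≈ 42.328 × 0.2148 ≈ 9.092 mcg/mL.

9.1 mcg/mL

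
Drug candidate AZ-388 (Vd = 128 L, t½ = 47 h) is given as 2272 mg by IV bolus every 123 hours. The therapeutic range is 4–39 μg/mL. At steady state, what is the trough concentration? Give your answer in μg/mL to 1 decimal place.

3.5 μg/mL

Over one 123-h interval, 123/47 ≈ 2.617 half-lives elapse, leaving f ≈ 0.1630 of each dose.
Accumulation ratio R = 1/(1 − f) ≈ 1/0.8370 ≈ 1.1947.
Each bolus raises the concentration by D/Vd = 2272/128 ≈ 17.750 μg/mL.
Cmax,ss = C₀/(1 − f) ≈ 17.750/0.8370 ≈ 21.207 μg/mL.
One interval later, Cmin,ss = Cmax,ss·e^(−kτ) ≈ 21.207 × 0.1630 ≈ 3.457 μg/mL.
Trough 3.5 μg/mL vs MEC 4 μg/mL: subtherapeutic.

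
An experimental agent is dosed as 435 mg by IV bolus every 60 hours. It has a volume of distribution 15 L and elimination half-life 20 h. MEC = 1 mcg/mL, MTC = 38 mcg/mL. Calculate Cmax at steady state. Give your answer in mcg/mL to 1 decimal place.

The dosing interval is 3 half-lives, so f = 2^(−3) = 0.125.
At steady state, R = 1/(1 − 0.125) = 8/7.
Single-dose peak C₀ = D/Vd = 435/15 = 29 mcg/mL.
Steady-state peak Cmax,ss = C₀·R = 29 × 8/7 ≈ 33.143 mcg/mL.
Peak 33.1 mcg/mL vs MTC 38 mcg/mL: below toxic threshold.

33.1 mcg/mL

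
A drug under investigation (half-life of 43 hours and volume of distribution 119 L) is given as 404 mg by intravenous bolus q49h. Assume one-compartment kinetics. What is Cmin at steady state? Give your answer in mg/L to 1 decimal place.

2.8 mg/L

Over one 49-h interval, 49/43 ≈ 1.1395 half-lives elapse, leaving f ≈ 0.4539 of each dose.
Single-dose peak C₀ = D/Vd = 404/119 ≈ 3.395 mg/L.
Steady-state trough Cmin,ss = C₀·f/(1−f) ≈ 3.395 × 0.4539/0.5461 ≈ 2.822 mg/L.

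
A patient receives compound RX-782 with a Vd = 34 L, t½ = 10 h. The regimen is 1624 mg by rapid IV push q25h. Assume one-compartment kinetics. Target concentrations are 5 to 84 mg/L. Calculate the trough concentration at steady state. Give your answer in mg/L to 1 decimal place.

τ/t½ = 25/10 ≈ 2.5, so fraction remaining f = (1/2)^(25/10) ≈ 0.1768.
Accumulation ratio R = 1/(1 − f) ≈ 1/0.8232 ≈ 1.2148.
Single-dose peak C₀ = D/Vd = 1624/34 ≈ 47.765 mg/L.
Cmax,ss = C₀/(1 − f) ≈ 47.765/0.8232 ≈ 58.024 mg/L.
Steady-state trough Cmin,ss = Cmax,ss·f ≈ 58.024 × 0.1768 ≈ 10.259 mg/L.
Trough 10.3 mg/L vs MEC 5 mg/L: adequate.

10.3 mg/L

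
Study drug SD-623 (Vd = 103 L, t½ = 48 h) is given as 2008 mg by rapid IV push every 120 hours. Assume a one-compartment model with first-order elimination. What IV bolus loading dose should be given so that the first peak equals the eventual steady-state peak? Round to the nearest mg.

2439 mg

f = (1/2)^(120/48) ≈ 0.176777; accumulation ratio R = 1/(1−f) ≈ 1.21474.
Loading dose to hit Cmax,ss on first dose: D_load = D_maint·R ≈ 2008 × 1.21474 ≈ 2439.20 mg.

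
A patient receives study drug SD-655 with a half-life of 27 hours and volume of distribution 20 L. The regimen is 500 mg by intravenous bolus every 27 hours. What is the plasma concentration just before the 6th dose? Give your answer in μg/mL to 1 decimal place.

24.2 μg/mL

f = (1/2)^(τ/t½) = (1/2)^(27/27) ≈ 0.5000.
C₀ = D/Vd = 500/20 ≈ 25.000 μg/mL.
Before the 6th dose, 5 doses have been given. Superposition: Cmin = C₀·(f + f² + … + f^5).
≈ 25.000 × (0.5000 + 0.2500 + 0.1250 + 0.0625 + 0.0313) ≈ 25.000 × 0.9688 ≈ 24.220 μg/mL.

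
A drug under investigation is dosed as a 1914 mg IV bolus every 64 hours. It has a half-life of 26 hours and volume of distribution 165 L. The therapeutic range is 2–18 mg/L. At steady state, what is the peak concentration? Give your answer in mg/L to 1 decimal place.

14.2 mg/L

τ/t½ = 64/26 ≈ 2.4615, so fraction remaining f = (1/2)^(64/26) ≈ 0.1816.
Accumulation ratio R = 1/(1 − f) ≈ 1/0.8184 ≈ 1.2219.
Single-dose peak C₀ = D/Vd = 1914/165 ≈ 11.600 mg/L.
Steady-state peak Cmax,ss = C₀·R ≈ 11.600 × 1.2219 ≈ 14.174 mg/L.
Peak 14.2 mg/L vs MTC 18 mg/L: below toxic threshold.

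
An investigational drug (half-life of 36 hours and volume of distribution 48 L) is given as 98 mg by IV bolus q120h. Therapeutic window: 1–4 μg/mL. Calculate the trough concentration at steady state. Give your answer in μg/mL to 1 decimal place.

0.2 μg/mL

k = ln2/t½ = ln2/36 ≈ 0.019254 h⁻¹; fraction remaining f = e^(−kτ) = e^(−0.019254×120) ≈ 0.0992.
At steady state, accumulation factor R = 1/(1 − e^(−kτ)) ≈ 1.1101.
Single-dose peak C₀ = D/Vd = 98/48 ≈ 2.042 μg/mL.
Steady-state peak Cmax,ss = C₀·R ≈ 2.042 × 1.1101 ≈ 2.267 μg/mL.
Steady-state trough Cmin,ss = Cmax,ss·f ≈ 2.267 × 0.0992 ≈ 0.225 μg/mL.
Trough 0.2 μg/mL vs MEC 1 μg/mL: subtherapeutic.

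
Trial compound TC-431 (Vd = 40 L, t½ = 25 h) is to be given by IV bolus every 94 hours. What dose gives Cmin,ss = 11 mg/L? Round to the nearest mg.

5521 mg

τ/t½ = 94/25 ≈ 3.76, so f = (1/2)^(94/25) ≈ 0.073812.
Cmin,ss = (D/Vd)·f/(1−f), so D = Cmin,ss·Vd·(1−f)/f.
D = 11 × 40 × (1−f)/f ≈ 11 × 40 × 12.54793 ≈ 5521.09 mg.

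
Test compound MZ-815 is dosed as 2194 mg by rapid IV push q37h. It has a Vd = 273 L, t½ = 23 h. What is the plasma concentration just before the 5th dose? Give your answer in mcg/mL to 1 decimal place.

3.9 mcg/mL

f = (1/2)^(τ/t½) = (1/2)^(37/23) ≈ 0.3279.
C₀ = D/Vd = 2194/273 ≈ 8.037 mcg/mL.
Before the 5th dose, 4 doses have been given. Superposition: Cmin = C₀·(f + f² + … + f^4).
≈ 8.037 × (0.3279 + 0.1075 + 0.0353 + 0.0116) ≈ 8.037 × 0.4823 ≈ 3.876 mcg/mL.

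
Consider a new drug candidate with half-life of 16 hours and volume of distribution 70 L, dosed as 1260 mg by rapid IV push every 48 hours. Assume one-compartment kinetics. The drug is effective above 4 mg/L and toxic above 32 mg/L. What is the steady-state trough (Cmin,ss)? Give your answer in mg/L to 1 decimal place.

2.6 mg/L

τ = 48 h = 3 half-lives, so f = (1/2)^3 = 0.125.
At steady state, R = 1/(1 − 0.125) = 8/7.
Single-dose peak C₀ = D/Vd = 1260/70 = 18 mg/L.
Steady-state peak Cmax,ss = C₀·R = 18 × 8/7 ≈ 20.571 mg/L.
Steady-state trough Cmin,ss = Cmax,ss·f ≈ 20.571 × 0.125 ≈ 2.571 mg/L.
Trough 2.6 mg/L vs MEC 4 mg/L: subtherapeutic.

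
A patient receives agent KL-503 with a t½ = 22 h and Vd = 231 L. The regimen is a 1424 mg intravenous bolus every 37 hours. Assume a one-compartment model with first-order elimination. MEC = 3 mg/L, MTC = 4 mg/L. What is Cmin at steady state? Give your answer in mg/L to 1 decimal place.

k = ln2/t½ = ln2/22 ≈ 0.031507 h⁻¹; fraction remaining f = e^(−kτ) = e^(−0.031507×37) ≈ 0.3117.
At steady state, accumulation factor R = 1/(1 − e^(−kτ)) ≈ 1.4529.
Each bolus raises the concentration by D/Vd = 1424/231 ≈ 6.165 mg/L.
Steady-state peak Cmax,ss = C₀·R ≈ 6.165 × 1.4529 ≈ 8.957 mg/L.
Steady-state trough Cmin,ss = Cmax,ss·f ≈ 8.957 × 0.3117 ≈ 2.792 mg/L.
Trough 2.8 mg/L vs MEC 3 mg/L: subtherapeutic.

2.8 mg/L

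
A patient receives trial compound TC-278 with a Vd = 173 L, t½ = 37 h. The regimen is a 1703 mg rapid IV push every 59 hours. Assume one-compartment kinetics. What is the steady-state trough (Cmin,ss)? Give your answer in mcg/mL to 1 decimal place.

4.9 mcg/mL

k = ln2/t½ = ln2/37 ≈ 0.018734 h⁻¹; fraction remaining f = e^(−kτ) = e^(−0.018734×59) ≈ 0.3311.
Single-dose peak C₀ = D/Vd = 1703/173 ≈ 9.844 mcg/mL.
Steady-state trough Cmin,ss = C₀·f/(1−f) ≈ 9.844 × 0.3311/0.6689 ≈ 4.873 mcg/mL.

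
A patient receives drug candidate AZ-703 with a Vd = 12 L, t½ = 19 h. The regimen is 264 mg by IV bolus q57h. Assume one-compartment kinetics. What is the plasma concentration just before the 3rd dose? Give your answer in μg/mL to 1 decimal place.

f = (1/2)^(τ/t½) = (1/2)^(57/19) ≈ 0.1250.
C₀ = D/Vd = 264/12 ≈ 22.000 μg/mL.
Before the 3rd dose, 2 doses have been given. Superposition: Cmin = C₀·(f + f²).
≈ 22.000 × (0.1250 + 0.0156) ≈ 22.000 × 0.1406 ≈ 3.093 μg/mL.

3.1 μg/mL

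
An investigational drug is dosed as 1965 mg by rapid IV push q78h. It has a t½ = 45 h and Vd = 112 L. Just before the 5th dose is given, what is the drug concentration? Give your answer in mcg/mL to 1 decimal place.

f = (1/2)^(τ/t½) = (1/2)^(78/45) ≈ 0.3008.
C₀ = D/Vd = 1965/112 ≈ 17.545 mcg/mL.
Before the 5th dose, 4 doses have been given. Superposition: Cmin = C₀·(f + f² + … + f^4).
≈ 17.545 × (0.3008 + 0.0905 + 0.0272 + 0.0082) ≈ 17.545 × 0.4267 ≈ 7.486 mcg/mL.

7.5 mcg/mL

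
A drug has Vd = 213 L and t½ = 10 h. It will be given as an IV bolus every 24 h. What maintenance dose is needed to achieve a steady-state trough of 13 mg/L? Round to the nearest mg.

11846 mg

τ/t½ = 24/10 ≈ 2.4, so f = (1/2)^(24/10) ≈ 0.189465.
Cmin,ss = (D/Vd)·f/(1−f), so D = Cmin,ss·Vd·(1−f)/f.
D = 13 × 213 × (1−f)/f ≈ 13 × 213 × 4.27802 ≈ 11845.84 mg.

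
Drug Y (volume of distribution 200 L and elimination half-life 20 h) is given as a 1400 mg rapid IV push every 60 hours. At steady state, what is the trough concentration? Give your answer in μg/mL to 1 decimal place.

1.0 μg/mL

τ = 60 h = 3 half-lives, so f = (1/2)^3 = 0.125.
Accumulation ratio R = 1/(1 − f) = 1/0.875 = 8/7.
Single-dose peak C₀ = D/Vd = 1400/200 = 7 μg/mL.
Steady-state peak Cmax,ss = C₀·R = 7 × 8/7 ≈ 8.000 μg/mL.
Steady-state trough Cmin,ss = Cmax,ss·f ≈ 8.000 × 0.125 ≈ 1.000 μg/mL.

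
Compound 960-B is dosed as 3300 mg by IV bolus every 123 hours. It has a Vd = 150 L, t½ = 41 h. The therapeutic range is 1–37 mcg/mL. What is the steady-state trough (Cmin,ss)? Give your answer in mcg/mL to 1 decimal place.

3.1 mcg/mL

τ = 123 h = 3 half-lives, so f = (1/2)^3 = 0.125.
At steady state, R = 1/(1 − 0.125) = 8/7.
Single-dose peak C₀ = D/Vd = 3300/150 = 22 mcg/mL.
Steady-state peak Cmax,ss = C₀·R = 22 × 8/7 ≈ 25.143 mcg/mL.
Steady-state trough Cmin,ss = Cmax,ss·f ≈ 25.143 × 0.125 ≈ 3.143 mcg/mL.
Trough 3.1 mcg/mL vs MEC 1 mcg/mL: adequate.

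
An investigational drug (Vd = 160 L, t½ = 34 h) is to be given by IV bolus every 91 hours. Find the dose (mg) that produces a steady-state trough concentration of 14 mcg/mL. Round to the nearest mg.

12080 mg

τ/t½ = 91/34 ≈ 2.6765, so f = (1/2)^(91/34) ≈ 0.156424.
Cmin,ss = (D/Vd)·f/(1−f), so D = Cmin,ss·Vd·(1−f)/f.
D = 14 × 160 × (1−f)/f ≈ 14 × 160 × 5.39288 ≈ 12080.05 mg.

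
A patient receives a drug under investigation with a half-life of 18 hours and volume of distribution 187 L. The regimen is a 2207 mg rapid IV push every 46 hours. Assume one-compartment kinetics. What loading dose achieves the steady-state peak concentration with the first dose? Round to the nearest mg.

f = (1/2)^(46/18) ≈ 0.170099; accumulation ratio R = 1/(1−f) ≈ 1.20496.
Loading dose to hit Cmax,ss on first dose: D_load = D_maint·R ≈ 2207 × 1.20496 ≈ 2659.35 mg.

2659 mg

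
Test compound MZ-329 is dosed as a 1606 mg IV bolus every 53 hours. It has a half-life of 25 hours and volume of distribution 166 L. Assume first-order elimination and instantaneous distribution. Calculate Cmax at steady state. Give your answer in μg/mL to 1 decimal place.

12.6 μg/mL

τ/t½ = 53/25 ≈ 2.12, so fraction remaining f = (1/2)^(53/25) ≈ 0.2300.
At steady state, accumulation factor R = 1/(1 − e^(−kτ)) ≈ 1.2987.
Single-dose peak C₀ = D/Vd = 1606/166 ≈ 9.675 μg/mL.
Steady-state peak Cmax,ss = C₀·R ≈ 9.675 × 1.2987 ≈ 12.565 μg/mL.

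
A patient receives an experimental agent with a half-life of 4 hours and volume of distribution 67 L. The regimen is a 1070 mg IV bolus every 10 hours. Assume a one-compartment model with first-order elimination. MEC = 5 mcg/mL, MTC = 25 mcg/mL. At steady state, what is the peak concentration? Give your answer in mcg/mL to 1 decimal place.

Over one 10-h interval, 10/4 ≈ 2.5 half-lives elapse, leaving f ≈ 0.1768 of each dose.
At steady state, accumulation factor R = 1/(1 − e^(−kτ)) ≈ 1.2148.
Single-dose peak C₀ = D/Vd = 1070/67 ≈ 15.970 mcg/mL.
Cmax,ss = C₀/(1 − f) ≈ 15.970/0.8232 ≈ 19.400 mcg/mL.
Peak 19.4 mcg/mL vs MTC 25 mcg/mL: below toxic threshold.

19.4 mcg/mL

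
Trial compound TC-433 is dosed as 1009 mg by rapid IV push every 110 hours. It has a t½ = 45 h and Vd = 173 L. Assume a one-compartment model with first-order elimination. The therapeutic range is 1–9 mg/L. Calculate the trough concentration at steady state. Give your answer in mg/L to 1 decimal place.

k = ln2/t½ = ln2/45 ≈ 0.015403 h⁻¹; fraction remaining f = e^(−kτ) = e^(−0.015403×110) ≈ 0.1837.
Each bolus raises the concentration by D/Vd = 1009/173 ≈ 5.832 mg/L.
Steady-state trough Cmin,ss = C₀·f/(1−f) ≈ 5.832 × 0.1837/0.8163 ≈ 1.312 mg/L.
Trough 1.3 mg/L vs MEC 1 mg/L: adequate.

1.3 mg/L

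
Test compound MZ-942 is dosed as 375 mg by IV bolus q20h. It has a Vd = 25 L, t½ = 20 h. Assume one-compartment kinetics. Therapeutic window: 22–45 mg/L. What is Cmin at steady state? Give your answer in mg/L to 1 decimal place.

The dosing interval is 1 half-life, so f = 2^(−1) = 0.5.
Accumulation ratio R = 1/(1 − f) = 1/0.5 = 2/1.
Single-dose peak C₀ = D/Vd = 375/25 = 15 mg/L.
Steady-state peak Cmax,ss = C₀·R = 15 × 2/1 ≈ 30.000 mg/L.
Steady-state trough Cmin,ss = Cmax,ss·f ≈ 30.000 × 0.5 ≈ 15.000 mg/L.
Trough 15.0 mg/L vs MEC 22 mg/L: subtherapeutic.

15.0 mg/L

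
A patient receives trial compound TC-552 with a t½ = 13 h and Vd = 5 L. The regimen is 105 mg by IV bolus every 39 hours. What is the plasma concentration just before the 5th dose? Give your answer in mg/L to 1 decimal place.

3.0 mg/L

f = (1/2)^(τ/t½) = (1/2)^(39/13) ≈ 0.1250.
C₀ = D/Vd = 105/5 ≈ 21.000 mg/L.
Before the 5th dose, 4 doses have been given. Superposition: Cmin = C₀·(f + f² + … + f^4).
≈ 21.000 × (0.1250 + 0.0156 + 0.0020 + 0.0002) ≈ 21.000 × 0.1428 ≈ 2.999 mg/L.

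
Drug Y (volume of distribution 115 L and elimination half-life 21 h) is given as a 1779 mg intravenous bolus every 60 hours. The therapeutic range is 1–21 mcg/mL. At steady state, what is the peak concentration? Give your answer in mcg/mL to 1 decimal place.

k = ln2/t½ = ln2/21 ≈ 0.033007 h⁻¹; fraction remaining f = e^(−kτ) = e^(−0.033007×60) ≈ 0.1380.
At steady state, accumulation factor R = 1/(1 − e^(−kτ)) ≈ 1.1601.
Each bolus raises the concentration by D/Vd = 1779/115 ≈ 15.470 mcg/mL.
Steady-state peak Cmax,ss = C₀·R ≈ 15.470 × 1.1601 ≈ 17.947 mcg/mL.
Peak 17.9 mcg/mL vs MTC 21 mcg/mL: below toxic threshold.

17.9 mcg/mL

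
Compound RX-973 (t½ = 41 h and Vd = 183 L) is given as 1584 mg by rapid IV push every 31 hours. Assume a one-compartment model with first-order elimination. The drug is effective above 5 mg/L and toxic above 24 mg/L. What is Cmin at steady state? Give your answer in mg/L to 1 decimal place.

τ/t½ = 31/41 ≈ 0.7561, so fraction remaining f = (1/2)^(31/41) ≈ 0.5921.
Each bolus raises the concentration by D/Vd = 1584/183 ≈ 8.656 mg/L.
Steady-state trough Cmin,ss = C₀·f/(1−f) ≈ 8.656 × 0.5921/0.4079 ≈ 12.565 mg/L.
Trough 12.6 mg/L vs MEC 5 mg/L: adequate.

12.6 mg/L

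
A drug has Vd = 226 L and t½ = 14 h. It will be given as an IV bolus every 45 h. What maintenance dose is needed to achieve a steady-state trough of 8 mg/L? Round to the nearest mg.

14972 mg

τ/t½ = 45/14 ≈ 3.2143, so f = (1/2)^(45/14) ≈ 0.107747.
Cmin,ss = (D/Vd)·f/(1−f), so D = Cmin,ss·Vd·(1−f)/f.
D = 8 × 226 × (1−f)/f ≈ 8 × 226 × 8.28100 ≈ 14972.05 mg.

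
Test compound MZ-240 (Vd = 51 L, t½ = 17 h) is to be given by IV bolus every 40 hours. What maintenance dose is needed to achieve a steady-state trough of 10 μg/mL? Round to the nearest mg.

2095 mg

τ/t½ = 40/17 ≈ 2.3529, so f = (1/2)^(40/17) ≈ 0.195747.
Cmin,ss = (D/Vd)·f/(1−f), so D = Cmin,ss·Vd·(1−f)/f.
D = 10 × 51 × (1−f)/f ≈ 10 × 51 × 4.10864 ≈ 2095.41 mg.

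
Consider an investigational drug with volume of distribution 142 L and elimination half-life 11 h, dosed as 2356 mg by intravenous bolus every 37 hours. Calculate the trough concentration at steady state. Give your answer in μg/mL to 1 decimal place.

Over one 37-h interval, 37/11 ≈ 3.3636 half-lives elapse, leaving f ≈ 0.0972 of each dose.
At steady state, accumulation factor R = 1/(1 − e^(−kτ)) ≈ 1.1077.
Each bolus raises the concentration by D/Vd = 2356/142 ≈ 16.592 μg/mL.
Cmax,ss = C₀/(1 − f) ≈ 16.592/0.9028 ≈ 18.378 μg/mL.
Steady-state trough Cmin,ss = Cmax,ss·f ≈ 18.378 × 0.0972 ≈ 1.786 μg/mL.

1.8 μg/mL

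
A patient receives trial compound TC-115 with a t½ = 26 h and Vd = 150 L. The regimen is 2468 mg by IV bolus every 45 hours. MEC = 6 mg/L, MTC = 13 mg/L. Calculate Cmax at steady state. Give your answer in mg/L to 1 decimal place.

23.5 mg/L

τ/t½ = 45/26 ≈ 1.7308, so fraction remaining f = (1/2)^(45/26) ≈ 0.3013.
Accumulation ratio R = 1/(1 − f) ≈ 1/0.6987 ≈ 1.4312.
Single-dose peak C₀ = D/Vd = 2468/150 ≈ 16.453 mg/L.
Steady-state peak Cmax,ss = C₀·R ≈ 16.453 × 1.4312 ≈ 23.548 mg/L.
Peak 23.5 mg/L vs MTC 13 mg/L: exceeds toxic threshold.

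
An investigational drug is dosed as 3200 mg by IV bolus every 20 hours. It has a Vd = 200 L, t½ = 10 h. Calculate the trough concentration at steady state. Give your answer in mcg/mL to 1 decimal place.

5.3 mcg/mL

The dosing interval is 2 half-lives, so f = 2^(−2) = 0.25.
Accumulation ratio R = 1/(1 − f) = 1/0.75 = 4/3.
Single-dose peak C₀ = D/Vd = 3200/200 = 16 mcg/mL.
Steady-state peak Cmax,ss = C₀·R = 16 × 4/3 ≈ 21.333 mcg/mL.
Steady-state trough Cmin,ss = Cmax,ss·f ≈ 21.333 × 0.25 ≈ 5.333 mcg/mL.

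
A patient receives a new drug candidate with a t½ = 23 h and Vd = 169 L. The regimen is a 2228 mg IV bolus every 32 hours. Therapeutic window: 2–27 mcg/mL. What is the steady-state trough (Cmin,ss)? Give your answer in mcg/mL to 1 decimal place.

8.1 mcg/mL

Over one 32-h interval, 32/23 ≈ 1.3913 half-lives elapse, leaving f ≈ 0.3812 of each dose.
Single-dose peak C₀ = D/Vd = 2228/169 ≈ 13.183 mcg/mL.
Steady-state trough Cmin,ss = C₀·f/(1−f) ≈ 13.183 × 0.3812/0.6188 ≈ 8.121 mcg/mL.
Trough 8.1 mcg/mL vs MEC 2 mcg/mL: adequate.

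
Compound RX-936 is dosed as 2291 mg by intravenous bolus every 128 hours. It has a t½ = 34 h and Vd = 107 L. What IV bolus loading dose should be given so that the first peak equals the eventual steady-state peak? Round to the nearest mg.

2473 mg

f = (1/2)^(128/34) ≈ 0.073572; accumulation ratio R = 1/(1−f) ≈ 1.07941.
Loading dose to hit Cmax,ss on first dose: D_load = D_maint·R ≈ 2291 × 1.07941 ≈ 2472.93 mg.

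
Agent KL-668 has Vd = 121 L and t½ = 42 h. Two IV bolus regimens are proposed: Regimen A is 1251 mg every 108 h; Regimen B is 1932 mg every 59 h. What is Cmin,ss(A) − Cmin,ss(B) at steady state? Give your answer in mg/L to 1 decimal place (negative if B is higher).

Regimen A: f = (1/2)^(108/42) ≈ 0.1682; Cmin,ss = (1251/121)·f/(1−f) ≈ 2.091 mg/L.
Regimen B: f = (1/2)^(59/42) ≈ 0.3777; Cmin,ss = (1932/121)·f/(1−f) ≈ 9.691 mg/L.
Difference ≈ 2.091 − 9.691 ≈ -7.600 mg/L.

-7.6 mg/L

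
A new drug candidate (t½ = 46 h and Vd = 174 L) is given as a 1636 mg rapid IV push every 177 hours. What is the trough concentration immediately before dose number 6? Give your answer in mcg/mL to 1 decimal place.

0.7 mcg/mL

f = (1/2)^(τ/t½) = (1/2)^(177/46) ≈ 0.0695.
C₀ = D/Vd = 1636/174 ≈ 9.402 mcg/mL.
Before the 6th dose, 5 doses have been given. Superposition: Cmin = C₀·(f + f² + … + f^5).
≈ 9.402 × (0.0695 + 0.0048 + 0.0003 + 0.0000 + 0.0000) ≈ 9.402 × 0.0746 ≈ 0.701 mcg/mL.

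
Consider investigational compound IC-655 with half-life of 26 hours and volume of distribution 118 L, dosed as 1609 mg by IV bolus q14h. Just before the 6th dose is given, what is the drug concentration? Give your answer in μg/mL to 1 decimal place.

25.5 μg/mL

f = (1/2)^(τ/t½) = (1/2)^(14/26) ≈ 0.6885.
C₀ = D/Vd = 1609/118 ≈ 13.636 μg/mL.
Before the 6th dose, 5 doses have been given. Superposition: Cmin = C₀·(f + f² + … + f^5).
≈ 13.636 × (0.6885 + 0.4740 + 0.3264 + 0.2247 + 0.1547) ≈ 13.636 × 1.8683 ≈ 25.476 μg/mL.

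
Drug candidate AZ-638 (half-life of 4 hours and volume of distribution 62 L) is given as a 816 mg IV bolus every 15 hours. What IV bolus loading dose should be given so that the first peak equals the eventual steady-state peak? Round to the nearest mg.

882 mg

f = (1/2)^(15/4) ≈ 0.074325; accumulation ratio R = 1/(1−f) ≈ 1.08029.
Loading dose to hit Cmax,ss on first dose: D_load = D_maint·R ≈ 816 × 1.08029 ≈ 881.52 mg.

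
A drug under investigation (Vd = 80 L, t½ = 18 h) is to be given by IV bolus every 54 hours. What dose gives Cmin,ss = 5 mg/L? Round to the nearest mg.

2800 mg

τ/t½ = 54/18 ≈ 3, so f = (1/2)^(54/18) ≈ 0.125000.
Cmin,ss = (D/Vd)·f/(1−f), so D = Cmin,ss·Vd·(1−f)/f.
D = 5 × 80 × (1−f)/f ≈ 5 × 80 × 7.00000 ≈ 2800.00 mg.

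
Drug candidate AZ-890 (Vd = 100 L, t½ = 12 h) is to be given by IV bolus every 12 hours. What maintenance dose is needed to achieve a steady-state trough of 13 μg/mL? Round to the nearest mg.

τ/t½ = 12/12 ≈ 1, so f = (1/2)^(12/12) ≈ 0.500000.
Cmin,ss = (D/Vd)·f/(1−f), so D = Cmin,ss·Vd·(1−f)/f.
D = 13 × 100 × (1−f)/f ≈ 13 × 100 × 1.00000 ≈ 1300.00 mg.

1300 mg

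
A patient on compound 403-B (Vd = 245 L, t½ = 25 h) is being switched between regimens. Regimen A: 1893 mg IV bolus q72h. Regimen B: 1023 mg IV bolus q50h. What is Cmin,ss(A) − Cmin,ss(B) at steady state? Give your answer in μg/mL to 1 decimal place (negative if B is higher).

-0.2 μg/mL

Regimen A: f = (1/2)^(72/25) ≈ 0.1358; Cmin,ss = (1893/245)·f/(1−f) ≈ 1.214 μg/mL.
Regimen B: f = (1/2)^(50/25) ≈ 0.2500; Cmin,ss = (1023/245)·f/(1−f) ≈ 1.392 μg/mL.
Difference ≈ 1.214 − 1.392 ≈ -0.178 μg/mL.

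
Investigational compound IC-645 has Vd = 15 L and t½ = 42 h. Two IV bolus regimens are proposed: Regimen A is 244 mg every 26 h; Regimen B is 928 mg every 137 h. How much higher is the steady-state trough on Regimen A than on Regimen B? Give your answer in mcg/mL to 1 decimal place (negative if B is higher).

23.2 mcg/mL

Regimen A: f = (1/2)^(26/42) ≈ 0.6511; Cmin,ss = (244/15)·f/(1−f) ≈ 30.356 mcg/mL.
Regimen B: f = (1/2)^(137/42) ≈ 0.1042; Cmin,ss = (928/15)·f/(1−f) ≈ 7.196 mcg/mL.
Difference ≈ 30.356 − 7.196 ≈ 23.160 mcg/mL.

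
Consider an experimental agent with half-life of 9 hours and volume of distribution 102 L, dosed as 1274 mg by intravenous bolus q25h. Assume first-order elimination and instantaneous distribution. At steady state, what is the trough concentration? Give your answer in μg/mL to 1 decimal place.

2.1 μg/mL

k = ln2/t½ = ln2/9 ≈ 0.077016 h⁻¹; fraction remaining f = e^(−kτ) = e^(−0.077016×25) ≈ 0.1458.
At steady state, accumulation factor R = 1/(1 − e^(−kτ)) ≈ 1.1707.
Single-dose peak C₀ = D/Vd = 1274/102 ≈ 12.490 μg/mL.
Steady-state peak Cmax,ss = C₀·R ≈ 12.490 × 1.1707 ≈ 14.622 μg/mL.
One interval later, Cmin,ss = Cmax,ss·e^(−kτ) ≈ 14.622 × 0.1458 ≈ 2.132 μg/mL.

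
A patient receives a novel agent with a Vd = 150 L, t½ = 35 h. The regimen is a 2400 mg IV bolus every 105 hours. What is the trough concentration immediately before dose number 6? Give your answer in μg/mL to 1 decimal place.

f = (1/2)^(τ/t½) = (1/2)^(105/35) ≈ 0.1250.
C₀ = D/Vd = 2400/150 ≈ 16.000 μg/mL.
Before the 6th dose, 5 doses have been given. Superposition: Cmin = C₀·(f + f² + … + f^5).
≈ 16.000 × (0.1250 + 0.0156 + 0.0020 + 0.0002 + 0.0000) ≈ 16.000 × 0.1428 ≈ 2.285 μg/mL.

2.3 μg/mL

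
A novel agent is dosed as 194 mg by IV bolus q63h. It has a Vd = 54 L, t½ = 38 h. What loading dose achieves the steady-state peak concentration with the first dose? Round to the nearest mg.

f = (1/2)^(63/38) ≈ 0.316901; accumulation ratio R = 1/(1−f) ≈ 1.46392.
Loading dose to hit Cmax,ss on first dose: D_load = D_maint·R ≈ 194 × 1.46392 ≈ 284.00 mg.

284 mg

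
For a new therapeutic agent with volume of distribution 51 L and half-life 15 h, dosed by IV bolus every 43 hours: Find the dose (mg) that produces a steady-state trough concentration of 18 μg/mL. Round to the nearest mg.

τ/t½ = 43/15 ≈ 2.8667, so f = (1/2)^(43/15) ≈ 0.137103.
Cmin,ss = (D/Vd)·f/(1−f), so D = Cmin,ss·Vd·(1−f)/f.
D = 18 × 51 × (1−f)/f ≈ 18 × 51 × 6.29379 ≈ 5777.70 mg.

5778 mg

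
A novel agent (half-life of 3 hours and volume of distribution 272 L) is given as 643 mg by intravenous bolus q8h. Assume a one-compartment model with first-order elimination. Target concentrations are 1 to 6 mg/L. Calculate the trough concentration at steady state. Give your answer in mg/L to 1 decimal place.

τ/t½ = 8/3 ≈ 2.6667, so fraction remaining f = (1/2)^(8/3) ≈ 0.1575.
Each bolus raises the concentration by D/Vd = 643/272 ≈ 2.364 mg/L.
Steady-state trough Cmin,ss = C₀·f/(1−f) ≈ 2.364 × 0.1575/0.8425 ≈ 0.442 mg/L.
Trough 0.4 mg/L vs MEC 1 mg/L: subtherapeutic.

0.4 mg/L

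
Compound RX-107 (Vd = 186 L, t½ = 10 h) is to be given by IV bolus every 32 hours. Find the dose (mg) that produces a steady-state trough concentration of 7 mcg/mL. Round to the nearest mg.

10663 mg

τ/t½ = 32/10 ≈ 3.2, so f = (1/2)^(32/10) ≈ 0.108819.
Cmin,ss = (D/Vd)·f/(1−f), so D = Cmin,ss·Vd·(1−f)/f.
D = 7 × 186 × (1−f)/f ≈ 7 × 186 × 8.18957 ≈ 10662.82 mg.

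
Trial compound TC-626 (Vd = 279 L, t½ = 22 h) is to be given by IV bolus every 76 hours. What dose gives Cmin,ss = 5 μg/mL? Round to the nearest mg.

τ/t½ = 76/22 ≈ 3.4545, so f = (1/2)^(76/22) ≈ 0.091218.
Cmin,ss = (D/Vd)·f/(1−f), so D = Cmin,ss·Vd·(1−f)/f.
D = 5 × 279 × (1−f)/f ≈ 5 × 279 × 9.96275 ≈ 13898.04 mg.

13898 mg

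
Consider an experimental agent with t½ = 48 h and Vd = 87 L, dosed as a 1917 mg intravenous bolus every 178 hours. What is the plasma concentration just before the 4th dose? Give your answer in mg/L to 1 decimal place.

f = (1/2)^(τ/t½) = (1/2)^(178/48) ≈ 0.0765.
C₀ = D/Vd = 1917/87 ≈ 22.034 mg/L.
Before the 4th dose, 3 doses have been given. Superposition: Cmin = C₀·(f + f² + … + f^3).
≈ 22.034 × (0.0765 + 0.0059 + 0.0004) ≈ 22.034 × 0.0828 ≈ 1.824 mg/L.

1.8 mg/L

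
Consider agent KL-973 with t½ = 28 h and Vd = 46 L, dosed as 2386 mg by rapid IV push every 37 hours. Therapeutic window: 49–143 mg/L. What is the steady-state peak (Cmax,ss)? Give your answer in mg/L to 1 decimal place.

86.5 mg/L

τ/t½ = 37/28 ≈ 1.3214, so fraction remaining f = (1/2)^(37/28) ≈ 0.4001.
Accumulation ratio R = 1/(1 − f) ≈ 1/0.5999 ≈ 1.6669.
Each bolus raises the concentration by D/Vd = 2386/46 ≈ 51.870 mg/L.
Steady-state peak Cmax,ss = C₀·R ≈ 51.870 × 1.6669 ≈ 86.462 mg/L.
Peak 86.5 mg/L vs MTC 143 mg/L: below toxic threshold.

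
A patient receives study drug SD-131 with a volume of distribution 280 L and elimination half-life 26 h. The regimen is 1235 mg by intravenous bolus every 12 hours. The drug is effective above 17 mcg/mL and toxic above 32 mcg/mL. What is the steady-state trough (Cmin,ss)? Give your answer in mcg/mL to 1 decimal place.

11.7 mcg/mL

k = ln2/t½ = ln2/26 ≈ 0.026660 h⁻¹; fraction remaining f = e^(−kτ) = e^(−0.026660×12) ≈ 0.7262.
Accumulation ratio R = 1/(1 − f) ≈ 1/0.2738 ≈ 3.6523.
Each bolus raises the concentration by D/Vd = 1235/280 ≈ 4.411 mcg/mL.
Steady-state peak Cmax,ss = C₀·R ≈ 4.411 × 3.6523 ≈ 16.110 mcg/mL.
Steady-state trough Cmin,ss = Cmax,ss·f ≈ 16.110 × 0.7262 ≈ 11.699 mcg/mL.
Trough 11.7 mcg/mL vs MEC 17 mcg/mL: subtherapeutic.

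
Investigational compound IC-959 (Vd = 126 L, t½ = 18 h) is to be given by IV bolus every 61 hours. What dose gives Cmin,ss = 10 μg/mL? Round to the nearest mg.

τ/t½ = 61/18 ≈ 3.3889, so f = (1/2)^(61/18) ≈ 0.095465.
Cmin,ss = (D/Vd)·f/(1−f), so D = Cmin,ss·Vd·(1−f)/f.
D = 10 × 126 × (1−f)/f ≈ 10 × 126 × 9.47504 ≈ 11938.55 mg.

11939 mg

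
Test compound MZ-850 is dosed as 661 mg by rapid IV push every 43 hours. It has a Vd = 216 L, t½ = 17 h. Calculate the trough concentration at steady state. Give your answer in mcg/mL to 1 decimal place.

k = ln2/t½ = ln2/17 ≈ 0.040773 h⁻¹; fraction remaining f = e^(−kτ) = e^(−0.040773×43) ≈ 0.1732.
Each bolus raises the concentration by D/Vd = 661/216 ≈ 3.060 mcg/mL.
Steady-state trough Cmin,ss = C₀·f/(1−f) ≈ 3.060 × 0.1732/0.8268 ≈ 0.641 mcg/mL.

0.6 mcg/mL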